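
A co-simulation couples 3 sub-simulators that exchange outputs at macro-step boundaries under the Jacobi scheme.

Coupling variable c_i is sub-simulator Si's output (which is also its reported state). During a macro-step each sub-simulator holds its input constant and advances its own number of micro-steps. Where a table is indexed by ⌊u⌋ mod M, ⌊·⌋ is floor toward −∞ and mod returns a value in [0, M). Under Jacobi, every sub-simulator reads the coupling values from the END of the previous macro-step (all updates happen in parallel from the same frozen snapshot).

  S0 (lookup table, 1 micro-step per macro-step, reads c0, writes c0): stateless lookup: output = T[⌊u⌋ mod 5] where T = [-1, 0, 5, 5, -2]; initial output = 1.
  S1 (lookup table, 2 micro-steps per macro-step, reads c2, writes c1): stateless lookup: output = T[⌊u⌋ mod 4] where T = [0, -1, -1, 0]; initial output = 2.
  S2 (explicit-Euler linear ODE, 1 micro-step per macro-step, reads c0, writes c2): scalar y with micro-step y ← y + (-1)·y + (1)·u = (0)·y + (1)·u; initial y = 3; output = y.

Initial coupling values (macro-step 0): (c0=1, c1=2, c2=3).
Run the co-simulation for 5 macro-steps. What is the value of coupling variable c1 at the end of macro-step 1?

macro 1: S0 reads c0=1 → after 1×micro: 0; S1 reads c2=3 → after 2×micro: 0; S2 reads c0=1 → after 1×micro: 1 ⇒ (c0=0, c1=0, c2=1)
macro 2: S0 reads c0=0 → after 1×micro: -1; S1 reads c2=1 → after 2×micro: -1; S2 reads c0=0 → after 1×micro: 0 ⇒ (c0=-1, c1=-1, c2=0)
macro 3: S0 reads c0=-1 → after 1×micro: -2; S1 reads c2=0 → after 2×micro: 0; S2 reads c0=-1 → after 1×micro: -1 ⇒ (c0=-2, c1=0, c2=-1)
macro 4: S0 reads c0=-2 → after 1×micro: 5; S1 reads c2=-1 → after 2×micro: 0; S2 reads c0=-2 → after 1×micro: -2 ⇒ (c0=5, c1=0, c2=-2)
macro 5: S0 reads c0=5 → after 1×micro: -1; S1 reads c2=-2 → after 2×micro: -1; S2 reads c0=5 → after 1×micro: 5 ⇒ (c0=-1, c1=-1, c2=5)

c1 at macro-step 1 = 0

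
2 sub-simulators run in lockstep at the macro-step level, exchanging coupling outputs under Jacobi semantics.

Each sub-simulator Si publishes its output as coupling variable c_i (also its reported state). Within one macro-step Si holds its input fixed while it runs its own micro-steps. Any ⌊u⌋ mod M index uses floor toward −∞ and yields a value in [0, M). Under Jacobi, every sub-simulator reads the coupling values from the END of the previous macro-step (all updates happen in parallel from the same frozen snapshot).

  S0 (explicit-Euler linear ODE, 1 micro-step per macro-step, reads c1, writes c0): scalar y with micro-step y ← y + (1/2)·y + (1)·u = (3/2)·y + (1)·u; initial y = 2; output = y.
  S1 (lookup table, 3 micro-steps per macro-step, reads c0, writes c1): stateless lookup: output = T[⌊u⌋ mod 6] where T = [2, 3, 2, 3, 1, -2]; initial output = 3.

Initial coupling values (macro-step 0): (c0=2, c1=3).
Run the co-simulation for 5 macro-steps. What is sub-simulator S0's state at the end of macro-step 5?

S0 state at macro-step 5 = 325/8

macro 1: S0 reads c1=3 → after 1×micro: 6; S1 reads c0=2 → after 3×micro: 2 ⇒ (c0=6, c1=2)
macro 2: S0 reads c1=2 → after 1×micro: 11; S1 reads c0=6 → after 3×micro: 2 ⇒ (c0=11, c1=2)
macro 3: S0 reads c1=2 → after 1×micro: 37/2; S1 reads c0=11 → after 3×micro: -2 ⇒ (c0=37/2, c1=-2)
macro 4: S0 reads c1=-2 → after 1×micro: 103/4; S1 reads c0=37/2 → after 3×micro: 2 ⇒ (c0=103/4, c1=2)
macro 5: S0 reads c1=2 → after 1×micro: 325/8; S1 reads c0=103/4 → after 3×micro: 3 ⇒ (c0=325/8, c1=3)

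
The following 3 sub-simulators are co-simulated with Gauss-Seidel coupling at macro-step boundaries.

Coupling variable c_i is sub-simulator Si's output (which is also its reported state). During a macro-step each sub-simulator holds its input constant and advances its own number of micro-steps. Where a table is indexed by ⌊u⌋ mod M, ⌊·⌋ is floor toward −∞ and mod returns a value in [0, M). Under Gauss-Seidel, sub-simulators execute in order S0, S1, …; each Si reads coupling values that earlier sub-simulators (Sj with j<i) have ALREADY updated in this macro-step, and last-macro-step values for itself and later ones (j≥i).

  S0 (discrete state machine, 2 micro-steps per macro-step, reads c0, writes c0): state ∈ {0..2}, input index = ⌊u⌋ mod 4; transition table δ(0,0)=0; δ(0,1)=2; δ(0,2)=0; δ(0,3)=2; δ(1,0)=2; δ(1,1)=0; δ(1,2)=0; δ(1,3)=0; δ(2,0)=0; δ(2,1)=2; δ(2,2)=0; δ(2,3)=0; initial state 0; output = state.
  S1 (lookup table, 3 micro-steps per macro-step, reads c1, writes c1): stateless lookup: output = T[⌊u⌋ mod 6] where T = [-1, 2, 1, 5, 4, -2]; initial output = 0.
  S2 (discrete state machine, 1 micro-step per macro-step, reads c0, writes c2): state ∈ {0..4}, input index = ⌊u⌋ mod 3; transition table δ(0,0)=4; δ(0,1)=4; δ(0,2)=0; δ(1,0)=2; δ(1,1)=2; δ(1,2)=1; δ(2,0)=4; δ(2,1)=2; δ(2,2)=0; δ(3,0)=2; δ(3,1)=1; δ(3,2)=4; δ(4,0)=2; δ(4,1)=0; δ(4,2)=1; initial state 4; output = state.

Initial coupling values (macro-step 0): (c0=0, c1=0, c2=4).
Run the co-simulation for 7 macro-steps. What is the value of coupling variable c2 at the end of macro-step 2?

macro 1: S0 reads c0=0 → after 2×micro: 0; S1 reads c1=0 → after 3×micro: -1; S2 reads c0=0 → after 1×micro: 2 ⇒ (c0=0, c1=-1, c2=2)
macro 2: S0 reads c0=0 → after 2×micro: 0; S1 reads c1=-1 → after 3×micro: -2; S2 reads c0=0 → after 1×micro: 4 ⇒ (c0=0, c1=-2, c2=4)
macro 3: S0 reads c0=0 → after 2×micro: 0; S1 reads c1=-2 → after 3×micro: 4; S2 reads c0=0 → after 1×micro: 2 ⇒ (c0=0, c1=4, c2=2)
macro 4: S0 reads c0=0 → after 2×micro: 0; S1 reads c1=4 → after 3×micro: 4; S2 reads c0=0 → after 1×micro: 4 ⇒ (c0=0, c1=4, c2=4)
macro 5: S0 reads c0=0 → after 2×micro: 0; S1 reads c1=4 → after 3×micro: 4; S2 reads c0=0 → after 1×micro: 2 ⇒ (c0=0, c1=4, c2=2)
macro 6: S0 reads c0=0 → after 2×micro: 0; S1 reads c1=4 → after 3×micro: 4; S2 reads c0=0 → after 1×micro: 4 ⇒ (c0=0, c1=4, c2=4)
macro 7: S0 reads c0=0 → after 2×micro: 0; S1 reads c1=4 → after 3×micro: 4; S2 reads c0=0 → after 1×micro: 2 ⇒ (c0=0, c1=4, c2=2)

c2 at macro-step 2 = 4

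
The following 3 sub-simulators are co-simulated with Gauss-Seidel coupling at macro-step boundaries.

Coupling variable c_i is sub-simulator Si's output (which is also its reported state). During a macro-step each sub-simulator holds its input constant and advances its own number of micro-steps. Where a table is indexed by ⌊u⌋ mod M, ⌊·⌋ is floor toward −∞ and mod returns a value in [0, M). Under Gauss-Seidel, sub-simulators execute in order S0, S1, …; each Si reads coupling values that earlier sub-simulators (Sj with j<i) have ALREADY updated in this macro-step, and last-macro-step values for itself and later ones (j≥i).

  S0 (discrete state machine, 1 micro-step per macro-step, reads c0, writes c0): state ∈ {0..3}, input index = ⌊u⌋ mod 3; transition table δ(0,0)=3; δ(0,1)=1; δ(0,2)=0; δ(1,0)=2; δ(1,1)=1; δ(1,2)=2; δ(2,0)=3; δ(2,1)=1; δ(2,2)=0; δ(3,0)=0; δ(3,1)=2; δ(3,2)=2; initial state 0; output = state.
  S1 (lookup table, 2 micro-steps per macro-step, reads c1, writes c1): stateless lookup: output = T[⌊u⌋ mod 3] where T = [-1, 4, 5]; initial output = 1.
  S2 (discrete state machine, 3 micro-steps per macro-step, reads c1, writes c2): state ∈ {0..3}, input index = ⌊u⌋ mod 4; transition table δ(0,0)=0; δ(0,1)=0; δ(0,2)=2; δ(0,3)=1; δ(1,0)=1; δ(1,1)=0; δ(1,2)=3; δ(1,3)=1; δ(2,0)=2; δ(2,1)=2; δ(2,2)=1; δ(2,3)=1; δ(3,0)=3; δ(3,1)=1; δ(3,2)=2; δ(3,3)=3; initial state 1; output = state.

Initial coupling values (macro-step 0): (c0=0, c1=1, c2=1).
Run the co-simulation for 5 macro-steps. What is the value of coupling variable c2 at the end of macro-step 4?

c2 at macro-step 4 = 1

macro 1: S0 reads c0=0 → after 1×micro: 3; S1 reads c1=1 → after 2×micro: 4; S2 reads c1=4 → after 3×micro: 1 ⇒ (c0=3, c1=4, c2=1)
macro 2: S0 reads c0=3 → after 1×micro: 0; S1 reads c1=4 → after 2×micro: 4; S2 reads c1=4 → after 3×micro: 1 ⇒ (c0=0, c1=4, c2=1)
macro 3: S0 reads c0=0 → after 1×micro: 3; S1 reads c1=4 → after 2×micro: 4; S2 reads c1=4 → after 3×micro: 1 ⇒ (c0=3, c1=4, c2=1)
macro 4: S0 reads c0=3 → after 1×micro: 0; S1 reads c1=4 → after 2×micro: 4; S2 reads c1=4 → after 3×micro: 1 ⇒ (c0=0, c1=4, c2=1)
macro 5: S0 reads c0=0 → after 1×micro: 3; S1 reads c1=4 → after 2×micro: 4; S2 reads c1=4 → after 3×micro: 1 ⇒ (c0=3, c1=4, c2=1)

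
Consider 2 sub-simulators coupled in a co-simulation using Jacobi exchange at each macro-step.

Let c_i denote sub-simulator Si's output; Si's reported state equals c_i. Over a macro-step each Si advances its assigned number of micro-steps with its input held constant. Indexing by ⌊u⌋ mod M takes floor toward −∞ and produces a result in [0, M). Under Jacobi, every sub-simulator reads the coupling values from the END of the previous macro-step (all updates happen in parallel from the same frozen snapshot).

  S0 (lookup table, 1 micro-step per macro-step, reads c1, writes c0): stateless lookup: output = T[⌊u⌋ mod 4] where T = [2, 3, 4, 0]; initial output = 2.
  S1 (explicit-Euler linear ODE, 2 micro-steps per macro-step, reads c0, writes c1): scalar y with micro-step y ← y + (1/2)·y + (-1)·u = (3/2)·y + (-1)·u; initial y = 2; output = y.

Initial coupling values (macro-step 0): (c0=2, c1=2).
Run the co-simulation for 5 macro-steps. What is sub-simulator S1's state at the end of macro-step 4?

S1 state at macro-step 4 = -7849/128

macro 1: S0 reads c1=2 → after 1×micro: 4; S1 reads c0=2 → after 2×micro: -1/2 ⇒ (c0=4, c1=-1/2)
macro 2: S0 reads c1=-1/2 → after 1×micro: 0; S1 reads c0=4 → after 2×micro: -89/8 ⇒ (c0=0, c1=-89/8)
macro 3: S0 reads c1=-89/8 → after 1×micro: 2; S1 reads c0=0 → after 2×micro: -801/32 ⇒ (c0=2, c1=-801/32)
macro 4: S0 reads c1=-801/32 → after 1×micro: 4; S1 reads c0=2 → after 2×micro: -7849/128 ⇒ (c0=4, c1=-7849/128)
macro 5: S0 reads c1=-7849/128 → after 1×micro: 4; S1 reads c0=4 → after 2×micro: -75761/512 ⇒ (c0=4, c1=-75761/512)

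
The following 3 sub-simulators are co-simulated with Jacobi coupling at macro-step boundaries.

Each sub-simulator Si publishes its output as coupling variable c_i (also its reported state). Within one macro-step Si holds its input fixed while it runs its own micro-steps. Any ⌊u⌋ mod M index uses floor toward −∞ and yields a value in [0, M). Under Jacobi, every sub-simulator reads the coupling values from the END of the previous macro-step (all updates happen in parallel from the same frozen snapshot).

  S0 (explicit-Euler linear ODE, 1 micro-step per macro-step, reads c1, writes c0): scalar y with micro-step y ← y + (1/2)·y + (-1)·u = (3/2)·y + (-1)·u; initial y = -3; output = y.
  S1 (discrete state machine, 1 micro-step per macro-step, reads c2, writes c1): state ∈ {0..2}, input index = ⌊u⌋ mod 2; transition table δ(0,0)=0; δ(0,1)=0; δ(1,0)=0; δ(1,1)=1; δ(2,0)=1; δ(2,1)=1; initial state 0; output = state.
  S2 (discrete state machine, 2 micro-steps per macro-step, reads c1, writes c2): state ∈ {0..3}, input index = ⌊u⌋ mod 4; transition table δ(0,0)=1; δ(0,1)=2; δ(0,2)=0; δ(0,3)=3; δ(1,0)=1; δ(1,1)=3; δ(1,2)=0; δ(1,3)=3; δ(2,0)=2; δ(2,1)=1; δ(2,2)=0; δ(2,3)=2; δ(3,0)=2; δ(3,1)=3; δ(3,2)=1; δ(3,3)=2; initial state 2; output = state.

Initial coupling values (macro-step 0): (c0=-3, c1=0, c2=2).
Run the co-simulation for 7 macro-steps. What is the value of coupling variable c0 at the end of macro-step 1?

macro 1: S0 reads c1=0 → after 1×micro: -9/2; S1 reads c2=2 → after 1×micro: 0; S2 reads c1=0 → after 2×micro: 2 ⇒ (c0=-9/2, c1=0, c2=2)
macro 2: S0 reads c1=0 → after 1×micro: -27/4; S1 reads c2=2 → after 1×micro: 0; S2 reads c1=0 → after 2×micro: 2 ⇒ (c0=-27/4, c1=0, c2=2)
macro 3: S0 reads c1=0 → after 1×micro: -81/8; S1 reads c2=2 → after 1×micro: 0; S2 reads c1=0 → after 2×micro: 2 ⇒ (c0=-81/8, c1=0, c2=2)
macro 4: S0 reads c1=0 → after 1×micro: -243/16; S1 reads c2=2 → after 1×micro: 0; S2 reads c1=0 → after 2×micro: 2 ⇒ (c0=-243/16, c1=0, c2=2)
macro 5: S0 reads c1=0 → after 1×micro: -729/32; S1 reads c2=2 → after 1×micro: 0; S2 reads c1=0 → after 2×micro: 2 ⇒ (c0=-729/32, c1=0, c2=2)
macro 6: S0 reads c1=0 → after 1×micro: -2187/64; S1 reads c2=2 → after 1×micro: 0; S2 reads c1=0 → after 2×micro: 2 ⇒ (c0=-2187/64, c1=0, c2=2)
macro 7: S0 reads c1=0 → after 1×micro: -6561/128; S1 reads c2=2 → after 1×micro: 0; S2 reads c1=0 → after 2×micro: 2 ⇒ (c0=-6561/128, c1=0, c2=2)

c0 at macro-step 1 = -9/2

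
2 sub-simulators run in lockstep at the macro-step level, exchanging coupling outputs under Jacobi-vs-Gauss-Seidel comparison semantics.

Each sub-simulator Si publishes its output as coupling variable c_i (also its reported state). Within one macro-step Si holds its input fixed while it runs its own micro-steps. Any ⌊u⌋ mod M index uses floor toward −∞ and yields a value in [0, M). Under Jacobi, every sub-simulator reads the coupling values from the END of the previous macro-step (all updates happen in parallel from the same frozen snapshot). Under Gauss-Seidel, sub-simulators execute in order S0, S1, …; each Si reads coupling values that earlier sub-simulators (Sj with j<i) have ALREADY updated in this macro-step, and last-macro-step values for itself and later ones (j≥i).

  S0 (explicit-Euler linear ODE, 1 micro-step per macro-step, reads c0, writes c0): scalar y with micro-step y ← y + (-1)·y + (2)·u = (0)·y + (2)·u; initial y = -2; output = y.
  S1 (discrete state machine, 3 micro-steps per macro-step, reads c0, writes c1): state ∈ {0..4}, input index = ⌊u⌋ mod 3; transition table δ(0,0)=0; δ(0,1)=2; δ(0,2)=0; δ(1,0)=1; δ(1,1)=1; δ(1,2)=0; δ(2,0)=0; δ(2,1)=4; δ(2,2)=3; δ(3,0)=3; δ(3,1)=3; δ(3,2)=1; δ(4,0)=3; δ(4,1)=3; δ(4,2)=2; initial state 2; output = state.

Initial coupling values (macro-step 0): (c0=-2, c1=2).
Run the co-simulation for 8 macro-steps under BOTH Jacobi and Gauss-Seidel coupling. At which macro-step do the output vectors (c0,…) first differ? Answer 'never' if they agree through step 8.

[Jacobi] macro 1: S0 reads c0=-2 → after 1×micro: -4; S1 reads c0=-2 → after 3×micro: 3 ⇒ (c0=-4, c1=3)
[Jacobi] macro 2: S0 reads c0=-4 → after 1×micro: -8; S1 reads c0=-4 → after 3×micro: 0 ⇒ (c0=-8, c1=0)
[Jacobi] macro 3: S0 reads c0=-8 → after 1×micro: -16; S1 reads c0=-8 → after 3×micro: 3 ⇒ (c0=-16, c1=3)
[Jacobi] macro 4: S0 reads c0=-16 → after 1×micro: -32; S1 reads c0=-16 → after 3×micro: 0 ⇒ (c0=-32, c1=0)
[Jacobi] macro 5: S0 reads c0=-32 → after 1×micro: -64; S1 reads c0=-32 → after 3×micro: 3 ⇒ (c0=-64, c1=3)
[Jacobi] macro 6: S0 reads c0=-64 → after 1×micro: -128; S1 reads c0=-64 → after 3×micro: 0 ⇒ (c0=-128, c1=0)
[Jacobi] macro 7: S0 reads c0=-128 → after 1×micro: -256; S1 reads c0=-128 → after 3×micro: 3 ⇒ (c0=-256, c1=3)
[Jacobi] macro 8: S0 reads c0=-256 → after 1×micro: -512; S1 reads c0=-256 → after 3×micro: 0 ⇒ (c0=-512, c1=0)
[Gauss-Seidel] macro 1: S0 reads c0=-2 → after 1×micro: -4; S1 reads c0=-4 → after 3×micro: 0 ⇒ (c0=-4, c1=0)
[Gauss-Seidel] macro 2: S0 reads c0=-4 → after 1×micro: -8; S1 reads c0=-8 → after 3×micro: 3 ⇒ (c0=-8, c1=3)
[Gauss-Seidel] macro 3: S0 reads c0=-8 → after 1×micro: -16; S1 reads c0=-16 → after 3×micro: 0 ⇒ (c0=-16, c1=0)
[Gauss-Seidel] macro 4: S0 reads c0=-16 → after 1×micro: -32; S1 reads c0=-32 → after 3×micro: 3 ⇒ (c0=-32, c1=3)
[Gauss-Seidel] macro 5: S0 reads c0=-32 → after 1×micro: -64; S1 reads c0=-64 → after 3×micro: 0 ⇒ (c0=-64, c1=0)
[Gauss-Seidel] macro 6: S0 reads c0=-64 → after 1×micro: -128; S1 reads c0=-128 → after 3×micro: 3 ⇒ (c0=-128, c1=3)
[Gauss-Seidel] macro 7: S0 reads c0=-128 → after 1×micro: -256; S1 reads c0=-256 → after 3×micro: 0 ⇒ (c0=-256, c1=0)
[Gauss-Seidel] macro 8: S0 reads c0=-256 → after 1×micro: -512; S1 reads c0=-512 → after 3×micro: 3 ⇒ (c0=-512, c1=3)

first divergence at macro-step: 1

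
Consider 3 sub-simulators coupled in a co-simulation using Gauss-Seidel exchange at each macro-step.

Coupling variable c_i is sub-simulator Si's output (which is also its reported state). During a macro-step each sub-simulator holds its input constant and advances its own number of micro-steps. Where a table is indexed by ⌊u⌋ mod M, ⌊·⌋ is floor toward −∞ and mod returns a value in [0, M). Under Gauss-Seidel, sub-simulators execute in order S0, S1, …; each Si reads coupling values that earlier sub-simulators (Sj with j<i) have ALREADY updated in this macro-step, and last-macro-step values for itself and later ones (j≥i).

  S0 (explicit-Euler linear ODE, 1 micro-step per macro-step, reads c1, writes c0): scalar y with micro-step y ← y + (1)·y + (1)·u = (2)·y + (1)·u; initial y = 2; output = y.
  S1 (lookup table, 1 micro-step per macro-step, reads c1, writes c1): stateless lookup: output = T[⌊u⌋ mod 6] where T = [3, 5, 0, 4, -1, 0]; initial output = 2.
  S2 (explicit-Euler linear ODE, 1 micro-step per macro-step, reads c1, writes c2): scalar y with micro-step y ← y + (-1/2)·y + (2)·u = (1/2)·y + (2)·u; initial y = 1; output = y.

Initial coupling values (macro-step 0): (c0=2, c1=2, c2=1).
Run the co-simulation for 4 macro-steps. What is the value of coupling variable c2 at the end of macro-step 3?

c2 at macro-step 3 = 89/8

macro 1: S0 reads c1=2 → after 1×micro: 6; S1 reads c1=2 → after 1×micro: 0; S2 reads c1=0 → after 1×micro: 1/2 ⇒ (c0=6, c1=0, c2=1/2)
macro 2: S0 reads c1=0 → after 1×micro: 12; S1 reads c1=0 → after 1×micro: 3; S2 reads c1=3 → after 1×micro: 25/4 ⇒ (c0=12, c1=3, c2=25/4)
macro 3: S0 reads c1=3 → after 1×micro: 27; S1 reads c1=3 → after 1×micro: 4; S2 reads c1=4 → after 1×micro: 89/8 ⇒ (c0=27, c1=4, c2=89/8)
macro 4: S0 reads c1=4 → after 1×micro: 58; S1 reads c1=4 → after 1×micro: -1; S2 reads c1=-1 → after 1×micro: 57/16 ⇒ (c0=58, c1=-1, c2=57/16)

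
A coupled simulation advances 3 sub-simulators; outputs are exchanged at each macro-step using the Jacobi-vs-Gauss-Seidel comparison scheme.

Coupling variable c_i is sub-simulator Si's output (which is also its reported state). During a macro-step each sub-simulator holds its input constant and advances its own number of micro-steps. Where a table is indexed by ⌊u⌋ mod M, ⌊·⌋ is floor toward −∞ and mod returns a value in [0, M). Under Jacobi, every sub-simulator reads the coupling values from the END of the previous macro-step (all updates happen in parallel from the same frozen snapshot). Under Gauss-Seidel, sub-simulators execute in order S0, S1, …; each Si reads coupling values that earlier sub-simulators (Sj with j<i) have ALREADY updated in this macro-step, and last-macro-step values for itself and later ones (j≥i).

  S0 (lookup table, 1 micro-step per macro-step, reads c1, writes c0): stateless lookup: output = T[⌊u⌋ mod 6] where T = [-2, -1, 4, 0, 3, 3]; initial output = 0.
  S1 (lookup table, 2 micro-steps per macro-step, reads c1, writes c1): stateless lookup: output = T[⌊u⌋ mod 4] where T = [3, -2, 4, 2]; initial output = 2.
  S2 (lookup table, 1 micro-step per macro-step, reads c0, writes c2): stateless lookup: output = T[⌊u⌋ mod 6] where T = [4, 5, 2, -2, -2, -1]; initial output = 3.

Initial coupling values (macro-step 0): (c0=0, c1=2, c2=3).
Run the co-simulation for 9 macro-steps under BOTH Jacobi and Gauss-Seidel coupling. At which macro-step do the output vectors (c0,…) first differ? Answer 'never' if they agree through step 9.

[Jacobi] macro 1: S0 reads c1=2 → after 1×micro: 4; S1 reads c1=2 → after 2×micro: 4; S2 reads c0=0 → after 1×micro: 4 ⇒ (c0=4, c1=4, c2=4)
[Jacobi] macro 2: S0 reads c1=4 → after 1×micro: 3; S1 reads c1=4 → after 2×micro: 3; S2 reads c0=4 → after 1×micro: -2 ⇒ (c0=3, c1=3, c2=-2)
[Jacobi] macro 3: S0 reads c1=3 → after 1×micro: 0; S1 reads c1=3 → after 2×micro: 2; S2 reads c0=3 → after 1×micro: -2 ⇒ (c0=0, c1=2, c2=-2)
[Jacobi] macro 4: S0 reads c1=2 → after 1×micro: 4; S1 reads c1=2 → after 2×micro: 4; S2 reads c0=0 → after 1×micro: 4 ⇒ (c0=4, c1=4, c2=4)
[Jacobi] macro 5: S0 reads c1=4 → after 1×micro: 3; S1 reads c1=4 → after 2×micro: 3; S2 reads c0=4 → after 1×micro: -2 ⇒ (c0=3, c1=3, c2=-2)
[Jacobi] macro 6: S0 reads c1=3 → after 1×micro: 0; S1 reads c1=3 → after 2×micro: 2; S2 reads c0=3 → after 1×micro: -2 ⇒ (c0=0, c1=2, c2=-2)
[Jacobi] macro 7: S0 reads c1=2 → after 1×micro: 4; S1 reads c1=2 → after 2×micro: 4; S2 reads c0=0 → after 1×micro: 4 ⇒ (c0=4, c1=4, c2=4)
[Jacobi] macro 8: S0 reads c1=4 → after 1×micro: 3; S1 reads c1=4 → after 2×micro: 3; S2 reads c0=4 → after 1×micro: -2 ⇒ (c0=3, c1=3, c2=-2)
[Jacobi] macro 9: S0 reads c1=3 → after 1×micro: 0; S1 reads c1=3 → after 2×micro: 2; S2 reads c0=3 → after 1×micro: -2 ⇒ (c0=0, c1=2, c2=-2)
[Gauss-Seidel] macro 1: S0 reads c1=2 → after 1×micro: 4; S1 reads c1=2 → after 2×micro: 4; S2 reads c0=4 → after 1×micro: -2 ⇒ (c0=4, c1=4, c2=-2)
[Gauss-Seidel] macro 2: S0 reads c1=4 → after 1×micro: 3; S1 reads c1=4 → after 2×micro: 3; S2 reads c0=3 → after 1×micro: -2 ⇒ (c0=3, c1=3, c2=-2)
[Gauss-Seidel] macro 3: S0 reads c1=3 → after 1×micro: 0; S1 reads c1=3 → after 2×micro: 2; S2 reads c0=0 → after 1×micro: 4 ⇒ (c0=0, c1=2, c2=4)
[Gauss-Seidel] macro 4: S0 reads c1=2 → after 1×micro: 4; S1 reads c1=2 → after 2×micro: 4; S2 reads c0=4 → after 1×micro: -2 ⇒ (c0=4, c1=4, c2=-2)
[Gauss-Seidel] macro 5: S0 reads c1=4 → after 1×micro: 3; S1 reads c1=4 → after 2×micro: 3; S2 reads c0=3 → after 1×micro: -2 ⇒ (c0=3, c1=3, c2=-2)
[Gauss-Seidel] macro 6: S0 reads c1=3 → after 1×micro: 0; S1 reads c1=3 → after 2×micro: 2; S2 reads c0=0 → after 1×micro: 4 ⇒ (c0=0, c1=2, c2=4)
[Gauss-Seidel] macro 7: S0 reads c1=2 → after 1×micro: 4; S1 reads c1=2 → after 2×micro: 4; S2 reads c0=4 → after 1×micro: -2 ⇒ (c0=4, c1=4, c2=-2)
[Gauss-Seidel] macro 8: S0 reads c1=4 → after 1×micro: 3; S1 reads c1=4 → after 2×micro: 3; S2 reads c0=3 → after 1×micro: -2 ⇒ (c0=3, c1=3, c2=-2)
[Gauss-Seidel] macro 9: S0 reads c1=3 → after 1×micro: 0; S1 reads c1=3 → after 2×micro: 2; S2 reads c0=0 → after 1×micro: 4 ⇒ (c0=0, c1=2, c2=4)

first divergence at macro-step: 1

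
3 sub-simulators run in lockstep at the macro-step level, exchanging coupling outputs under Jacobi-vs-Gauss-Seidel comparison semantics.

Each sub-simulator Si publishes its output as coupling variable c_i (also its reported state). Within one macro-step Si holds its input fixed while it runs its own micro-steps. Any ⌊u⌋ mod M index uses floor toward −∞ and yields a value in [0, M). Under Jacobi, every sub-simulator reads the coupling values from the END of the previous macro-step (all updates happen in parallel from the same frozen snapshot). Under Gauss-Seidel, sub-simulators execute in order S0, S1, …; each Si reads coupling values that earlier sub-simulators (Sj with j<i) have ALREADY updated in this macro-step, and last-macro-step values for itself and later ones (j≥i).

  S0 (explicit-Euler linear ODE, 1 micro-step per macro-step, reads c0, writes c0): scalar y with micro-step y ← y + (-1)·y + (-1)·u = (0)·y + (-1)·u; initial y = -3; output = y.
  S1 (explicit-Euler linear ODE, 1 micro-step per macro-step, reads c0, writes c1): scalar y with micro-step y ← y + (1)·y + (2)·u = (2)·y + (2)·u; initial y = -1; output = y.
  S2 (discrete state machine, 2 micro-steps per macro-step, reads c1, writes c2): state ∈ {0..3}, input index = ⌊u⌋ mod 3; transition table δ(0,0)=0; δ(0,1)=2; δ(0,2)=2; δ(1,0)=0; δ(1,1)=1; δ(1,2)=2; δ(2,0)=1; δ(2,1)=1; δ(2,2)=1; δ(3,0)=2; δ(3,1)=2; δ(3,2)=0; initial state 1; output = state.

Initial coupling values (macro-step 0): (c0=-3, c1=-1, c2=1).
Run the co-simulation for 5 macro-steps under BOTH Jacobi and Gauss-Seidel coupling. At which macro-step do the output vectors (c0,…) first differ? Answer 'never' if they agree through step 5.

first divergence at macro-step: 1

[Jacobi] macro 1: S0 reads c0=-3 → after 1×micro: 3; S1 reads c0=-3 → after 1×micro: -8; S2 reads c1=-1 → after 2×micro: 1 ⇒ (c0=3, c1=-8, c2=1)
[Jacobi] macro 2: S0 reads c0=3 → after 1×micro: -3; S1 reads c0=3 → after 1×micro: -10; S2 reads c1=-8 → after 2×micro: 1 ⇒ (c0=-3, c1=-10, c2=1)
[Jacobi] macro 3: S0 reads c0=-3 → after 1×micro: 3; S1 reads c0=-3 → after 1×micro: -26; S2 reads c1=-10 → after 2×micro: 1 ⇒ (c0=3, c1=-26, c2=1)
[Jacobi] macro 4: S0 reads c0=3 → after 1×micro: -3; S1 reads c0=3 → after 1×micro: -46; S2 reads c1=-26 → after 2×micro: 1 ⇒ (c0=-3, c1=-46, c2=1)
[Jacobi] macro 5: S0 reads c0=-3 → after 1×micro: 3; S1 reads c0=-3 → after 1×micro: -98; S2 reads c1=-46 → after 2×micro: 1 ⇒ (c0=3, c1=-98, c2=1)
[Gauss-Seidel] macro 1: S0 reads c0=-3 → after 1×micro: 3; S1 reads c0=3 → after 1×micro: 4; S2 reads c1=4 → after 2×micro: 1 ⇒ (c0=3, c1=4, c2=1)
[Gauss-Seidel] macro 2: S0 reads c0=3 → after 1×micro: -3; S1 reads c0=-3 → after 1×micro: 2; S2 reads c1=2 → after 2×micro: 1 ⇒ (c0=-3, c1=2, c2=1)
[Gauss-Seidel] macro 3: S0 reads c0=-3 → after 1×micro: 3; S1 reads c0=3 → after 1×micro: 10; S2 reads c1=10 → after 2×micro: 1 ⇒ (c0=3, c1=10, c2=1)
[Gauss-Seidel] macro 4: S0 reads c0=3 → after 1×micro: -3; S1 reads c0=-3 → after 1×micro: 14; S2 reads c1=14 → after 2×micro: 1 ⇒ (c0=-3, c1=14, c2=1)
[Gauss-Seidel] macro 5: S0 reads c0=-3 → after 1×micro: 3; S1 reads c0=3 → after 1×micro: 34; S2 reads c1=34 → after 2×micro: 1 ⇒ (c0=3, c1=34, c2=1)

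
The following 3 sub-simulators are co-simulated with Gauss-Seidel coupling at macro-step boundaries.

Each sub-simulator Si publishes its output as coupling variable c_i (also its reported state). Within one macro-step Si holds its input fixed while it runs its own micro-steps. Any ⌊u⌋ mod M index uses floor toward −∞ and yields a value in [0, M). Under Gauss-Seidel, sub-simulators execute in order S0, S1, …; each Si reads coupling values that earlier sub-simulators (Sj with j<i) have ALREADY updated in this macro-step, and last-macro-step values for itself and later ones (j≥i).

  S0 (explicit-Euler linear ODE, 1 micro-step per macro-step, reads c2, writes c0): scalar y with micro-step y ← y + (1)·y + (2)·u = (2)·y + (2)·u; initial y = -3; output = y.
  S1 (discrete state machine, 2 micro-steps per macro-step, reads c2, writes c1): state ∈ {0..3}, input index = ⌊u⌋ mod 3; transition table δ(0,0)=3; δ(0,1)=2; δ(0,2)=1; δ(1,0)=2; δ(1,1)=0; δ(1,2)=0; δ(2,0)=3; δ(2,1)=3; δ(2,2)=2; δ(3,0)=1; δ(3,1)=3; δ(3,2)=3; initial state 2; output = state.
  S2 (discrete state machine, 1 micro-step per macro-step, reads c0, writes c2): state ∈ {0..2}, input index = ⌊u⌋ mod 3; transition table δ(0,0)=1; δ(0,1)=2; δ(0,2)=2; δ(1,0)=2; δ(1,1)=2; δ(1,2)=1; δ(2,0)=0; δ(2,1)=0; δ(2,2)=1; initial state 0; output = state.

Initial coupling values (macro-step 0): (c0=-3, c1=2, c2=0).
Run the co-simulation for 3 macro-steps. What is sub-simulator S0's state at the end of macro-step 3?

S0 state at macro-step 3 = -18

macro 1: S0 reads c2=0 → after 1×micro: -6; S1 reads c2=0 → after 2×micro: 1; S2 reads c0=-6 → after 1×micro: 1 ⇒ (c0=-6, c1=1, c2=1)
macro 2: S0 reads c2=1 → after 1×micro: -10; S1 reads c2=1 → after 2×micro: 2; S2 reads c0=-10 → after 1×micro: 1 ⇒ (c0=-10, c1=2, c2=1)
macro 3: S0 reads c2=1 → after 1×micro: -18; S1 reads c2=1 → after 2×micro: 3; S2 reads c0=-18 → after 1×micro: 2 ⇒ (c0=-18, c1=3, c2=2)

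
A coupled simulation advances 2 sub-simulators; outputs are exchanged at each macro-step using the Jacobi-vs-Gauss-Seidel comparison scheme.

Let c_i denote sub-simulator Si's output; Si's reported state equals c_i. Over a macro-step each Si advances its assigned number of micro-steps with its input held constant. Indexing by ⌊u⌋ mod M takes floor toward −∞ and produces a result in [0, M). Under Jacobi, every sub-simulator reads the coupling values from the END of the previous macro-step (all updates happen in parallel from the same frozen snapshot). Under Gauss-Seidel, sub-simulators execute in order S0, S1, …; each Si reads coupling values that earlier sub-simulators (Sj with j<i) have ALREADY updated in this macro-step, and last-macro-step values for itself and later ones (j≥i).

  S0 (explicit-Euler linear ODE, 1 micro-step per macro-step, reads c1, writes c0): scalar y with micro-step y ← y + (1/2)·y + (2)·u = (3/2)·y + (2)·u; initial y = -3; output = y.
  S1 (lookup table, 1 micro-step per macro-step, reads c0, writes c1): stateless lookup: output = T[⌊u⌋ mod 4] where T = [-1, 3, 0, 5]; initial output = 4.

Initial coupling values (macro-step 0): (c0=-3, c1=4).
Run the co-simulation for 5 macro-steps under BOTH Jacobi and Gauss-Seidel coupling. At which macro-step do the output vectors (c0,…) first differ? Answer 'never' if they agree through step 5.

[Jacobi] macro 1: S0 reads c1=4 → after 1×micro: 7/2; S1 reads c0=-3 → after 1×micro: 3 ⇒ (c0=7/2, c1=3)
[Jacobi] macro 2: S0 reads c1=3 → after 1×micro: 45/4; S1 reads c0=7/2 → after 1×micro: 5 ⇒ (c0=45/4, c1=5)
[Jacobi] macro 3: S0 reads c1=5 → after 1×micro: 215/8; S1 reads c0=45/4 → after 1×micro: 5 ⇒ (c0=215/8, c1=5)
[Jacobi] macro 4: S0 reads c1=5 → after 1×micro: 805/16; S1 reads c0=215/8 → after 1×micro: 0 ⇒ (c0=805/16, c1=0)
[Jacobi] macro 5: S0 reads c1=0 → after 1×micro: 2415/32; S1 reads c0=805/16 → after 1×micro: 0 ⇒ (c0=2415/32, c1=0)
[Gauss-Seidel] macro 1: S0 reads c1=4 → after 1×micro: 7/2; S1 reads c0=7/2 → after 1×micro: 5 ⇒ (c0=7/2, c1=5)
[Gauss-Seidel] macro 2: S0 reads c1=5 → after 1×micro: 61/4; S1 reads c0=61/4 → after 1×micro: 5 ⇒ (c0=61/4, c1=5)
[Gauss-Seidel] macro 3: S0 reads c1=5 → after 1×micro: 263/8; S1 reads c0=263/8 → after 1×micro: -1 ⇒ (c0=263/8, c1=-1)
[Gauss-Seidel] macro 4: S0 reads c1=-1 → after 1×micro: 757/16; S1 reads c0=757/16 → after 1×micro: 5 ⇒ (c0=757/16, c1=5)
[Gauss-Seidel] macro 5: S0 reads c1=5 → after 1×micro: 2591/32; S1 reads c0=2591/32 → after 1×micro: -1 ⇒ (c0=2591/32, c1=-1)

first divergence at macro-step: 1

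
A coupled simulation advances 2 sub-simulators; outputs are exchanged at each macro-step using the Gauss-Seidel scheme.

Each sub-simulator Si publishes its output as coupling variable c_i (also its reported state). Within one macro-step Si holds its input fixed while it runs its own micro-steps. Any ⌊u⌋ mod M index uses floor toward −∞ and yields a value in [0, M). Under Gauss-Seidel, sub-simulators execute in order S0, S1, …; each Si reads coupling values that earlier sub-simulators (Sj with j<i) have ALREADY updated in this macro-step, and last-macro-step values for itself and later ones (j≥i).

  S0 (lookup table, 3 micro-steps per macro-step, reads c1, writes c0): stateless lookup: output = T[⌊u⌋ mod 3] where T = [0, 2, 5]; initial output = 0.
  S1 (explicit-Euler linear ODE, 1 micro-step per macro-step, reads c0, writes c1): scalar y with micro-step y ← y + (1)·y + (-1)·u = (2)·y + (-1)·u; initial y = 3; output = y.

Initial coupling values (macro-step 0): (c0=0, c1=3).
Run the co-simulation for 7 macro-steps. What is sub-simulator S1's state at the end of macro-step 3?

S1 state at macro-step 3 = 24

macro 1: S0 reads c1=3 → after 3×micro: 0; S1 reads c0=0 → after 1×micro: 6 ⇒ (c0=0, c1=6)
macro 2: S0 reads c1=6 → after 3×micro: 0; S1 reads c0=0 → after 1×micro: 12 ⇒ (c0=0, c1=12)
macro 3: S0 reads c1=12 → after 3×micro: 0; S1 reads c0=0 → after 1×micro: 24 ⇒ (c0=0, c1=24)
macro 4: S0 reads c1=24 → after 3×micro: 0; S1 reads c0=0 → after 1×micro: 48 ⇒ (c0=0, c1=48)
macro 5: S0 reads c1=48 → after 3×micro: 0; S1 reads c0=0 → after 1×micro: 96 ⇒ (c0=0, c1=96)
macro 6: S0 reads c1=96 → after 3×micro: 0; S1 reads c0=0 → after 1×micro: 192 ⇒ (c0=0, c1=192)
macro 7: S0 reads c1=192 → after 3×micro: 0; S1 reads c0=0 → after 1×micro: 384 ⇒ (c0=0, c1=384)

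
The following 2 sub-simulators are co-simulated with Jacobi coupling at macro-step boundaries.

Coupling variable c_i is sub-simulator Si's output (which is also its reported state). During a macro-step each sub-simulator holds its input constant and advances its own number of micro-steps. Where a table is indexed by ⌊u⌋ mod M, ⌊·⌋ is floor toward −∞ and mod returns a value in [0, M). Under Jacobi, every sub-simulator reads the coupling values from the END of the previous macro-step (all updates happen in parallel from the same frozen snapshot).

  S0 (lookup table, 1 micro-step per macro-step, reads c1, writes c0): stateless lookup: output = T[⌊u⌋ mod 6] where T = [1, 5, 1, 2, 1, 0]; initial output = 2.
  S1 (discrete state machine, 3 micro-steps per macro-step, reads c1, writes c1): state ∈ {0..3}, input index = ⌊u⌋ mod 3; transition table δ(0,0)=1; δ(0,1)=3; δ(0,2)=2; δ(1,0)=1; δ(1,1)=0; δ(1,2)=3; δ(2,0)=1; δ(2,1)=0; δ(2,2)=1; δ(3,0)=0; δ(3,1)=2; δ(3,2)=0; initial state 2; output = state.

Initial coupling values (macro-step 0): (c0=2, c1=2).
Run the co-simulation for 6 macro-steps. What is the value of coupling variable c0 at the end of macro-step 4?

macro 1: S0 reads c1=2 → after 1×micro: 1; S1 reads c1=2 → after 3×micro: 0 ⇒ (c0=1, c1=0)
macro 2: S0 reads c1=0 → after 1×micro: 1; S1 reads c1=0 → after 3×micro: 1 ⇒ (c0=1, c1=1)
macro 3: S0 reads c1=1 → after 1×micro: 5; S1 reads c1=1 → after 3×micro: 2 ⇒ (c0=5, c1=2)
macro 4: S0 reads c1=2 → after 1×micro: 1; S1 reads c1=2 → after 3×micro: 0 ⇒ (c0=1, c1=0)
macro 5: S0 reads c1=0 → after 1×micro: 1; S1 reads c1=0 → after 3×micro: 1 ⇒ (c0=1, c1=1)
macro 6: S0 reads c1=1 → after 1×micro: 5; S1 reads c1=1 → after 3×micro: 2 ⇒ (c0=5, c1=2)

c0 at macro-step 4 = 1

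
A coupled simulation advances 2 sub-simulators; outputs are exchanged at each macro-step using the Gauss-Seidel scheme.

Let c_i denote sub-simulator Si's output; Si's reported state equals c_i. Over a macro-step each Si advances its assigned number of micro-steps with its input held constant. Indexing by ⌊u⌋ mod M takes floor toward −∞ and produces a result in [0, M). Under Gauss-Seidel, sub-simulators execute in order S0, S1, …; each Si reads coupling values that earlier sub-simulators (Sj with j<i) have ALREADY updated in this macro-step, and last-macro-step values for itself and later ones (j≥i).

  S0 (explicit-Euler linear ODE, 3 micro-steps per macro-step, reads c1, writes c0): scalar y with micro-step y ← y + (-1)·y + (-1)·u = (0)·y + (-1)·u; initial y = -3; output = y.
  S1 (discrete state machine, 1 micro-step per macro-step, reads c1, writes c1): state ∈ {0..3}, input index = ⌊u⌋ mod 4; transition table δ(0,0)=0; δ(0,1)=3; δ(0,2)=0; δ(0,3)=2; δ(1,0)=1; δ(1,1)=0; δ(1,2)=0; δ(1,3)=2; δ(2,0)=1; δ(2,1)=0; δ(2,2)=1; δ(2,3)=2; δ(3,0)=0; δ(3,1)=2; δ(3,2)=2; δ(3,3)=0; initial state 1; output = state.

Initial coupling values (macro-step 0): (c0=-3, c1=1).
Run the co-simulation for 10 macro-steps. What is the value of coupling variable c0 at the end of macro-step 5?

c0 at macro-step 5 = 0

macro 1: S0 reads c1=1 → after 3×micro: -1; S1 reads c1=1 → after 1×micro: 0 ⇒ (c0=-1, c1=0)
macro 2: S0 reads c1=0 → after 3×micro: 0; S1 reads c1=0 → after 1×micro: 0 ⇒ (c0=0, c1=0)
macro 3: S0 reads c1=0 → after 3×micro: 0; S1 reads c1=0 → after 1×micro: 0 ⇒ (c0=0, c1=0)
macro 4: S0 reads c1=0 → after 3×micro: 0; S1 reads c1=0 → after 1×micro: 0 ⇒ (c0=0, c1=0)
macro 5: S0 reads c1=0 → after 3×micro: 0; S1 reads c1=0 → after 1×micro: 0 ⇒ (c0=0, c1=0)
macro 6: S0 reads c1=0 → after 3×micro: 0; S1 reads c1=0 → after 1×micro: 0 ⇒ (c0=0, c1=0)
macro 7: S0 reads c1=0 → after 3×micro: 0; S1 reads c1=0 → after 1×micro: 0 ⇒ (c0=0, c1=0)
macro 8: S0 reads c1=0 → after 3×micro: 0; S1 reads c1=0 → after 1×micro: 0 ⇒ (c0=0, c1=0)
macro 9: S0 reads c1=0 → after 3×micro: 0; S1 reads c1=0 → after 1×micro: 0 ⇒ (c0=0, c1=0)
macro 10: S0 reads c1=0 → after 3×micro: 0; S1 reads c1=0 → after 1×micro: 0 ⇒ (c0=0, c1=0)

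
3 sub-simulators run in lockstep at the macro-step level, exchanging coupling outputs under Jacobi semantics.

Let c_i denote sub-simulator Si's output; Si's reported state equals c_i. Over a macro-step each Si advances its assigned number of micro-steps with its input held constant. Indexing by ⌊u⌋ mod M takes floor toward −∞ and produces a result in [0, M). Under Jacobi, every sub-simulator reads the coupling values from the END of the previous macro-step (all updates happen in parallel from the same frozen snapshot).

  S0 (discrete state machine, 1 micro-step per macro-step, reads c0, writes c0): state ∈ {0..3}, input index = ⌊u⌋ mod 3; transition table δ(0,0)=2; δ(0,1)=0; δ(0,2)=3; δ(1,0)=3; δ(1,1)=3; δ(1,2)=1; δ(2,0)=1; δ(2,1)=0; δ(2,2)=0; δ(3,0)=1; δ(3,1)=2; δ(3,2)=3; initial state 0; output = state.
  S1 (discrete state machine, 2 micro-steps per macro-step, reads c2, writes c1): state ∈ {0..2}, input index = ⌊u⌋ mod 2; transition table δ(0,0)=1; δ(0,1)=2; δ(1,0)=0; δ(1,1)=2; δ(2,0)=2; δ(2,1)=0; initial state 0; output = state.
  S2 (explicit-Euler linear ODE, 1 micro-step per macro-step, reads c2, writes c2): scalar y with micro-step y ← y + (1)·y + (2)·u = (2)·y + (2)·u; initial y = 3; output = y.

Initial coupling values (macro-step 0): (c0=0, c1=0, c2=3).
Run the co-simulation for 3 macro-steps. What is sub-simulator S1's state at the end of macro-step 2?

S1 state at macro-step 2 = 0

macro 1: S0 reads c0=0 → after 1×micro: 2; S1 reads c2=3 → after 2×micro: 0; S2 reads c2=3 → after 1×micro: 12 ⇒ (c0=2, c1=0, c2=12)
macro 2: S0 reads c0=2 → after 1×micro: 0; S1 reads c2=12 → after 2×micro: 0; S2 reads c2=12 → after 1×micro: 48 ⇒ (c0=0, c1=0, c2=48)
macro 3: S0 reads c0=0 → after 1×micro: 2; S1 reads c2=48 → after 2×micro: 0; S2 reads c2=48 → after 1×micro: 192 ⇒ (c0=2, c1=0, c2=192)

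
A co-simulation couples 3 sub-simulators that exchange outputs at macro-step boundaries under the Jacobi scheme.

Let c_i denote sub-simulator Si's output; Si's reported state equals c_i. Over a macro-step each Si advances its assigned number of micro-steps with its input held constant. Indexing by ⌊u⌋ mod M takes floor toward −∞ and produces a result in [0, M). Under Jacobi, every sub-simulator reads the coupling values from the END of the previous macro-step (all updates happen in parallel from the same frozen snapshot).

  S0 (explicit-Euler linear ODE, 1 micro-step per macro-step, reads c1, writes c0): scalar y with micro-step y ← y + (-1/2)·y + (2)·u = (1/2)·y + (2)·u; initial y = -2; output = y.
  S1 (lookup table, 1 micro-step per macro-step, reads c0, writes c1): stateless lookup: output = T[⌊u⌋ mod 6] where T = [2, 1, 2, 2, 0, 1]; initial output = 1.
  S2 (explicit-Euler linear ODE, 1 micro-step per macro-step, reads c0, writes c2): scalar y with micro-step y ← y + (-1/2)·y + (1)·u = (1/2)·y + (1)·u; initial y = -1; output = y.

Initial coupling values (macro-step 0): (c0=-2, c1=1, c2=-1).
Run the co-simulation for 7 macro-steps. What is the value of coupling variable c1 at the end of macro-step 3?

c1 at macro-step 3 = 2

macro 1: S0 reads c1=1 → after 1×micro: 1; S1 reads c0=-2 → after 1×micro: 0; S2 reads c0=-2 → after 1×micro: -5/2 ⇒ (c0=1, c1=0, c2=-5/2)
macro 2: S0 reads c1=0 → after 1×micro: 1/2; S1 reads c0=1 → after 1×micro: 1; S2 reads c0=1 → after 1×micro: -1/4 ⇒ (c0=1/2, c1=1, c2=-1/4)
macro 3: S0 reads c1=1 → after 1×micro: 9/4; S1 reads c0=1/2 → after 1×micro: 2; S2 reads c0=1/2 → after 1×micro: 3/8 ⇒ (c0=9/4, c1=2, c2=3/8)
macro 4: S0 reads c1=2 → after 1×micro: 41/8; S1 reads c0=9/4 → after 1×micro: 2; S2 reads c0=9/4 → after 1×micro: 39/16 ⇒ (c0=41/8, c1=2, c2=39/16)
macro 5: S0 reads c1=2 → after 1×micro: 105/16; S1 reads c0=41/8 → after 1×micro: 1; S2 reads c0=41/8 → after 1×micro: 203/32 ⇒ (c0=105/16, c1=1, c2=203/32)
macro 6: S0 reads c1=1 → after 1×micro: 169/32; S1 reads c0=105/16 → after 1×micro: 2; S2 reads c0=105/16 → after 1×micro: 623/64 ⇒ (c0=169/32, c1=2, c2=623/64)
macro 7: S0 reads c1=2 → after 1×micro: 425/64; S1 reads c0=169/32 → after 1×micro: 1; S2 reads c0=169/32 → after 1×micro: 1299/128 ⇒ (c0=425/64, c1=1, c2=1299/128)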